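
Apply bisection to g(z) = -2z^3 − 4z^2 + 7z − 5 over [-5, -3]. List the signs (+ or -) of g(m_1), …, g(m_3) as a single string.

midpoint -4: g = 31 > 0 → [-4, -3]
midpoint -3.5: g = 7.25 > 0 → [-3.5, -3]
midpoint -3.25: g = -1.34375 < 0 → [-3.5, -3.25]

++-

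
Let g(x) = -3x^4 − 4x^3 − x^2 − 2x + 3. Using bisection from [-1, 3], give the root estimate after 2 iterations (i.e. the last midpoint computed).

0

m = 1, g(m) = -7 (−); new bracket [-1, 1]
m = 0, g(m) = 3 (+); new bracket [0, 1]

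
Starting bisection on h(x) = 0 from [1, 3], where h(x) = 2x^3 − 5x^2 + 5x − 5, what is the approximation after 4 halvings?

x = 2 gives h = 1, positive; keep [1, 2]
x = 1.5 gives h = -2, negative; keep [1.5, 2]
x = 1.75 gives h = -0.84375, negative; keep [1.75, 2]
x = 1.875 gives h = -0.0195, negative; keep [1.875, 2]

1.875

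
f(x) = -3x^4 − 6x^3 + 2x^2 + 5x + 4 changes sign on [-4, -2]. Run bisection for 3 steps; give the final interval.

x = -3 gives f = -74, negative; keep [-3, -2]
x = -2.5 gives f = -19.4375, negative; keep [-2.5, -2]
x = -2.25 gives f = -5.667969, negative; keep [-2.25, -2]

[-2.25, -2]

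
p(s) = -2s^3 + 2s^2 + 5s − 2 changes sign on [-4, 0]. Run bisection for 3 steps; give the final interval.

[-1.5, -1]

p(-2) = 12 > 0, so the root lies in [-2, 0]
p(-1) = -3 < 0, so the root lies in [-2, -1]
p(-1.5) = 1.75 > 0, so the root lies in [-1.5, -1]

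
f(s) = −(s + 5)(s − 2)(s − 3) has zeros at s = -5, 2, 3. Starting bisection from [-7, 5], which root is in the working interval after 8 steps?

-5

m = -1, f(m) = -48 (−); new bracket [-7, -1]
m = -4, f(m) = -42 (−); new bracket [-7, -4]
m = -5.5, f(m) = 31.875 (+); new bracket [-5.5, -4]
m = -4.75, f(m) = -13.0781 (−); new bracket [-5.5, -4.75]
m = -5.125, f(m) = 7.2363 (+); new bracket [-5.125, -4.75]
m = -4.9375, f(m) = -3.4417 (−); new bracket [-5.125, -4.9375]
m = -5.03125, f(m) = 1.7647 (+); new bracket [-5.03125, -4.9375]
m = -4.984375, f(m) = -0.8713 (−); new bracket [-5.03125, -4.984375]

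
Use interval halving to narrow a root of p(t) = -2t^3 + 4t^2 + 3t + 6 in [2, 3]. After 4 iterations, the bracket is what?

t = 2.5 gives p = 7.25, positive; keep [2.5, 3]
t = 2.75 gives p = 2.90625, positive; keep [2.75, 3]
t = 2.875 gives p = 0.160156, positive; keep [2.875, 3]
t = 2.9375 gives p = -1.3667, negative; keep [2.875, 2.9375]

[2.875, 2.9375]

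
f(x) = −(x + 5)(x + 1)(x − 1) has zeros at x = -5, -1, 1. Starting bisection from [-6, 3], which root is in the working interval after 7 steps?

-5

m = -1.5, f(m) = -4.375 (−); new bracket [-6, -1.5]
m = -3.75, f(m) = -16.328125 (−); new bracket [-6, -3.75]
m = -4.875, f(m) = -2.845703 (−); new bracket [-6, -4.875]
m = -5.4375, f(m) = 12.4978 (+); new bracket [-5.4375, -4.875]
m = -5.15625, f(m) = 3.998 (+); new bracket [-5.15625, -4.875]
m = -5.015625, f(m) = 0.3774 (+); new bracket [-5.015625, -4.875]
m = -4.9453125, f(m) = -1.2828 (−); new bracket [-5.015625, -4.9453125]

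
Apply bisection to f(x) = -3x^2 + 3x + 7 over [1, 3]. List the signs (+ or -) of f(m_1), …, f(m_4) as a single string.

+---

midpoint 2: f = 1 > 0 → [2, 3]
midpoint 2.5: f = -4.25 < 0 → [2, 2.5]
midpoint 2.25: f = -1.4375 < 0 → [2, 2.25]
midpoint 2.125: f = -0.1719 < 0 → [2, 2.125]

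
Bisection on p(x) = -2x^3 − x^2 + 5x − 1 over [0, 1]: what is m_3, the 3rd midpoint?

midpoint 0.5: p = 1 > 0 → [0, 0.5]
midpoint 0.25: p = 0.15625 > 0 → [0, 0.25]
midpoint 0.125: p = -0.394531 < 0 → [0.125, 0.25]

0.125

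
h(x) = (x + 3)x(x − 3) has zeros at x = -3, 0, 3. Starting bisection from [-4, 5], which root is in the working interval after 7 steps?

3

midpoint 0.5: h = -4.375 < 0 → [0.5, 5]
midpoint 2.75: h = -3.953125 < 0 → [2.75, 5]
midpoint 3.875: h = 23.310547 > 0 → [2.75, 3.875]
midpoint 3.3125: h = 6.5344 > 0 → [2.75, 3.3125]
midpoint 3.03125: h = 0.5713 > 0 → [2.75, 3.03125]
midpoint 2.890625: h = -1.8624 < 0 → [2.890625, 3.03125]
midpoint 2.9609375: h = -0.6895 < 0 → [2.9609375, 3.03125]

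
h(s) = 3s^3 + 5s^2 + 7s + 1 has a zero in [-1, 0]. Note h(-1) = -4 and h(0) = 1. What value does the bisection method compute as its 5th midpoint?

-0.15625

m = -0.5, h(m) = -1.625 (−); new bracket [-0.5, 0]
m = -0.25, h(m) = -0.484375 (−); new bracket [-0.25, 0]
m = -0.125, h(m) = 0.197266 (+); new bracket [-0.25, -0.125]
m = -0.1875, h(m) = -0.1565 (−); new bracket [-0.1875, -0.125]
m = -0.15625, h(m) = 0.0169 (+); new bracket [-0.1875, -0.15625]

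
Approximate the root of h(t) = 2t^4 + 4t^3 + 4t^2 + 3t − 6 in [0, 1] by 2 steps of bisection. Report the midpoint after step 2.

0.75

midpoint 0.5: h = -2.875 < 0 → [0.5, 1]
midpoint 0.75: h = 0.820312 > 0 → [0.5, 0.75]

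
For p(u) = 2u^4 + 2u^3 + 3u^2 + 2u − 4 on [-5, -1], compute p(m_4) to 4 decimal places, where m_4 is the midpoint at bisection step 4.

-0.8359

midpoint -3: p = 125 > 0 → [-3, -1]
midpoint -2: p = 20 > 0 → [-2, -1]
midpoint -1.5: p = 3.125 > 0 → [-1.5, -1]
midpoint -1.25: p = -0.8359 < 0 → [-1.5, -1.25]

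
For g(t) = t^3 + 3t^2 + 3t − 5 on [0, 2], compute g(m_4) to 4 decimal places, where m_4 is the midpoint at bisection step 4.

0.5918

m = 1, g(m) = 2 (+); new bracket [0, 1]
m = 0.5, g(m) = -2.625 (−); new bracket [0.5, 1]
m = 0.75, g(m) = -0.640625 (−); new bracket [0.75, 1]
m = 0.875, g(m) = 0.5918 (+); new bracket [0.75, 0.875]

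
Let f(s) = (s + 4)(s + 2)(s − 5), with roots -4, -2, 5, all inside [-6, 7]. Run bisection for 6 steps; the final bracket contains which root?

5

f(0.5) = -50.625 < 0, so the root lies in [0.5, 7]
f(3.75) = -55.703125 < 0, so the root lies in [3.75, 7]
f(5.375) = 25.927734 > 0, so the root lies in [3.75, 5.375]
f(4.5625) = -24.5837 < 0, so the root lies in [4.5625, 5.375]
f(4.96875) = -1.9532 < 0, so the root lies in [4.96875, 5.375]
f(5.171875) = 11.3059 > 0, so the root lies in [4.96875, 5.171875]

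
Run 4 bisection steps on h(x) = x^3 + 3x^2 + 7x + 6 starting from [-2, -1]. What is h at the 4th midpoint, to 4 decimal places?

x = -1.5 gives h = -1.125, negative; keep [-1.5, -1]
x = -1.25 gives h = -0.015625, negative; keep [-1.25, -1]
x = -1.125 gives h = 0.498047, positive; keep [-1.25, -1.125]
x = -1.1875 gives h = 0.2434, positive; keep [-1.25, -1.1875]

0.2434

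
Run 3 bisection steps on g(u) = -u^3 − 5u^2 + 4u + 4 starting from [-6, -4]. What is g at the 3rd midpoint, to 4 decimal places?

5.7969

g(-5) = -16 < 0, so the root lies in [-6, -5]
g(-5.5) = -2.875 < 0, so the root lies in [-6, -5.5]
g(-5.75) = 5.796875 > 0, so the root lies in [-5.75, -5.5]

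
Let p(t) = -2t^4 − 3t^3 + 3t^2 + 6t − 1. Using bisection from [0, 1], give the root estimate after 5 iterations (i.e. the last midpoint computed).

0.15625

t = 0.5 gives p = 2.25, positive; keep [0, 0.5]
t = 0.25 gives p = 0.632812, positive; keep [0, 0.25]
t = 0.125 gives p = -0.209473, negative; keep [0.125, 0.25]
t = 0.1875 gives p = 0.2082, positive; keep [0.125, 0.1875]
t = 0.15625 gives p = -0.0019, negative; keep [0.15625, 0.1875]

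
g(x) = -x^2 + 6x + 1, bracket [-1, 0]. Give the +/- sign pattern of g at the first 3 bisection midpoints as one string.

midpoint -0.5: g = -2.25 < 0 → [-0.5, 0]
midpoint -0.25: g = -0.5625 < 0 → [-0.25, 0]
midpoint -0.125: g = 0.234375 > 0 → [-0.25, -0.125]

--+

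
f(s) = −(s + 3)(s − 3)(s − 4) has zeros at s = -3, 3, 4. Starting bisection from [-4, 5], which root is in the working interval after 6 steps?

-3

midpoint 0.5: f = -30.625 < 0 → [-4, 0.5]
midpoint -1.75: f = -34.140625 < 0 → [-4, -1.75]
midpoint -2.875: f = -5.048828 < 0 → [-4, -2.875]
midpoint -3.4375: f = 20.947 > 0 → [-3.4375, -2.875]
midpoint -3.15625: f = 6.8837 > 0 → [-3.15625, -2.875]
midpoint -3.015625: f = 0.6594 > 0 → [-3.015625, -2.875]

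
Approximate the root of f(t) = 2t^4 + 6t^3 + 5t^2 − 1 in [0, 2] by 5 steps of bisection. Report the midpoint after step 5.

t = 1 gives f = 12, positive; keep [0, 1]
t = 0.5 gives f = 1.125, positive; keep [0, 0.5]
t = 0.25 gives f = -0.585938, negative; keep [0.25, 0.5]
t = 0.375 gives f = 0.0591, positive; keep [0.25, 0.375]
t = 0.3125 gives f = -0.3095, negative; keep [0.3125, 0.375]

0.3125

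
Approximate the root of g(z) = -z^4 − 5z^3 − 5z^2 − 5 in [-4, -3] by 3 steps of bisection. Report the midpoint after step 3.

-3.375

g(-3.5) = -1.9375 < 0, so the root lies in [-3.5, -3]
g(-3.25) = 2.261719 > 0, so the root lies in [-3.5, -3.25]
g(-3.375) = 0.517334 > 0, so the root lies in [-3.5, -3.375]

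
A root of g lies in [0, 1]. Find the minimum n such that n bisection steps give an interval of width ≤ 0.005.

8

Width after n steps is 1/2^n. Need 2^n ≥ 1/0.005 = 200.
2^7 = 128 < 200 ≤ 2^8 = 256, so n = 8.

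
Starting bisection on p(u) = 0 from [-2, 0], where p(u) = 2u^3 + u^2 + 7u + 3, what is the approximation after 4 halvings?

-0.375

m = -1, p(m) = -5 (−); new bracket [-1, 0]
m = -0.5, p(m) = -0.5 (−); new bracket [-0.5, 0]
m = -0.25, p(m) = 1.28125 (+); new bracket [-0.5, -0.25]
m = -0.375, p(m) = 0.4102 (+); new bracket [-0.5, -0.375]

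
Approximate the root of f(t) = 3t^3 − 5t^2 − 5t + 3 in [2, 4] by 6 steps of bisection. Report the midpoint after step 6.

2.21875

t = 3 gives f = 24, positive; keep [2, 3]
t = 2.5 gives f = 6.125, positive; keep [2, 2.5]
t = 2.25 gives f = 0.609375, positive; keep [2, 2.25]
t = 2.125 gives f = -1.416, negative; keep [2.125, 2.25]
t = 2.1875 gives f = -0.4607, negative; keep [2.1875, 2.25]
t = 2.21875 gives f = 0.0597, positive; keep [2.1875, 2.21875]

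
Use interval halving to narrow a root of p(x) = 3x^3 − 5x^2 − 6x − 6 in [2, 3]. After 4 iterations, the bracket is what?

midpoint 2.5: p = -5.375 < 0 → [2.5, 3]
midpoint 2.75: p = 2.078125 > 0 → [2.5, 2.75]
midpoint 2.625: p = -1.939453 < 0 → [2.625, 2.75]
midpoint 2.6875: p = -0.0056 < 0 → [2.6875, 2.75]

[2.6875, 2.75]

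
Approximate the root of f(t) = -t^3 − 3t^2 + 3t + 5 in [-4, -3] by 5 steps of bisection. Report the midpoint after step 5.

f(-3.5) = 0.625 > 0, so the root lies in [-3.5, -3]
f(-3.25) = -2.109375 < 0, so the root lies in [-3.5, -3.25]
f(-3.375) = -0.853516 < 0, so the root lies in [-3.5, -3.375]
f(-3.4375) = -0.1428 < 0, so the root lies in [-3.5, -3.4375]
f(-3.46875) = 0.2339 > 0, so the root lies in [-3.46875, -3.4375]

-3.46875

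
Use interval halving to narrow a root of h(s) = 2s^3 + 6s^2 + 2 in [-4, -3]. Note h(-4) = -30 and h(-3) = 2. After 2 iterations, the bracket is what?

[-3.25, -3]

m = -3.5, h(m) = -10.25 (−); new bracket [-3.5, -3]
m = -3.25, h(m) = -3.28125 (−); new bracket [-3.25, -3]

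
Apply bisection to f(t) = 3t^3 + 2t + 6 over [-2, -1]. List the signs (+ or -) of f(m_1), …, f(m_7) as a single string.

f(-1.5) = -7.125 < 0, so the root lies in [-1.5, -1]
f(-1.25) = -2.359375 < 0, so the root lies in [-1.25, -1]
f(-1.125) = -0.521484 < 0, so the root lies in [-1.125, -1]
f(-1.0625) = 0.2766 > 0, so the root lies in [-1.125, -1.0625]
f(-1.09375) = -0.1128 < 0, so the root lies in [-1.09375, -1.0625]
f(-1.078125) = 0.0843 > 0, so the root lies in [-1.09375, -1.078125]
f(-1.0859375) = -0.0137 < 0, so the root lies in [-1.0859375, -1.078125]

---+-+-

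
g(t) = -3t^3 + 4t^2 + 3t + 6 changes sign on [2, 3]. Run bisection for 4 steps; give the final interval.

[2.1875, 2.25]

g(2.5) = -8.375 < 0, so the root lies in [2, 2.5]
g(2.25) = -1.171875 < 0, so the root lies in [2, 2.25]
g(2.125) = 1.650391 > 0, so the root lies in [2.125, 2.25]
g(2.1875) = 0.3005 > 0, so the root lies in [2.1875, 2.25]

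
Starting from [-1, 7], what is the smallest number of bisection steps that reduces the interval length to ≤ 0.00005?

18

Width after n steps is 8/2^n. Need 2^n ≥ 8/0.00005 = 160000.
2^17 = 131072 < 160000 ≤ 2^18 = 262144, so n = 18.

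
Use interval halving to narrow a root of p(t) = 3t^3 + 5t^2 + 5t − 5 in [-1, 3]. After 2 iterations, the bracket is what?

[0, 1]

midpoint 1: p = 8 > 0 → [-1, 1]
midpoint 0: p = -5 < 0 → [0, 1]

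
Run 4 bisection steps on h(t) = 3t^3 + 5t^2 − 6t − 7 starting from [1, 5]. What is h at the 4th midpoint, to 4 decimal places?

t = 3 gives h = 101, positive; keep [1, 3]
t = 2 gives h = 25, positive; keep [1, 2]
t = 1.5 gives h = 5.375, positive; keep [1, 1.5]
t = 1.25 gives h = -0.8281, negative; keep [1.25, 1.5]

-0.8281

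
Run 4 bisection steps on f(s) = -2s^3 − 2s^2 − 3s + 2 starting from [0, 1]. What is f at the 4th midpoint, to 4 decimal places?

0.1372

m = 0.5, f(m) = -0.25 (−); new bracket [0, 0.5]
m = 0.25, f(m) = 1.09375 (+); new bracket [0.25, 0.5]
m = 0.375, f(m) = 0.488281 (+); new bracket [0.375, 0.5]
m = 0.4375, f(m) = 0.1372 (+); new bracket [0.4375, 0.5]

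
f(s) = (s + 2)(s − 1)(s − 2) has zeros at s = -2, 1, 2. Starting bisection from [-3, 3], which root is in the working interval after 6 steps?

midpoint 0: f = 4 > 0 → [-3, 0]
midpoint -1.5: f = 4.375 > 0 → [-3, -1.5]
midpoint -2.25: f = -3.453125 < 0 → [-2.25, -1.5]
midpoint -1.875: f = 1.3926 > 0 → [-2.25, -1.875]
midpoint -2.0625: f = -0.7776 < 0 → [-2.0625, -1.875]
midpoint -1.96875: f = 0.3682 > 0 → [-2.0625, -1.96875]

-2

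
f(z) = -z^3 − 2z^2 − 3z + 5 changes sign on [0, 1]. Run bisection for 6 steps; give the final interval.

[0.890625, 0.90625]

midpoint 0.5: f = 2.875 > 0 → [0.5, 1]
midpoint 0.75: f = 1.203125 > 0 → [0.75, 1]
midpoint 0.875: f = 0.173828 > 0 → [0.875, 1]
midpoint 0.9375: f = -0.3943 < 0 → [0.875, 0.9375]
midpoint 0.90625: f = -0.1056 < 0 → [0.875, 0.90625]
midpoint 0.890625: f = 0.0352 > 0 → [0.890625, 0.90625]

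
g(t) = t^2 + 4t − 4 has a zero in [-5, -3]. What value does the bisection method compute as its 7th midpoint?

g(-4) = -4 < 0, so the root lies in [-5, -4]
g(-4.5) = -1.75 < 0, so the root lies in [-5, -4.5]
g(-4.75) = -0.4375 < 0, so the root lies in [-5, -4.75]
g(-4.875) = 0.2656 > 0, so the root lies in [-4.875, -4.75]
g(-4.8125) = -0.0898 < 0, so the root lies in [-4.875, -4.8125]
g(-4.84375) = 0.0869 > 0, so the root lies in [-4.84375, -4.8125]
g(-4.828125) = -0.0017 < 0, so the root lies in [-4.84375, -4.828125]

-4.828125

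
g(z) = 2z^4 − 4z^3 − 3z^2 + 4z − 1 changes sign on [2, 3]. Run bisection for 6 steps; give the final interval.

[2.3125, 2.328125]

m = 2.5, g(m) = 5.875 (+); new bracket [2, 2.5]
m = 2.25, g(m) = -1.492188 (−); new bracket [2.25, 2.5]
m = 2.375, g(m) = 1.625488 (+); new bracket [2.25, 2.375]
m = 2.3125, g(m) = -0.0639 (−); new bracket [2.3125, 2.375]
m = 2.34375, g(m) = 0.7468 (+); new bracket [2.3125, 2.34375]
m = 2.328125, g(m) = 0.3331 (+); new bracket [2.3125, 2.328125]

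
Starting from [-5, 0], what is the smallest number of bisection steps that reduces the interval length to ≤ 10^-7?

26

Width after n steps is 5/2^n. Need 2^n ≥ 5/10^-7 = 50000000.
2^25 = 33554432 < 50000000 ≤ 2^26 = 67108864, so n = 26.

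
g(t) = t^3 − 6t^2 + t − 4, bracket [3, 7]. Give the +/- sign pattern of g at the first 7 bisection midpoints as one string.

-+----+

m = 5, g(m) = -24 (−); new bracket [5, 7]
m = 6, g(m) = 2 (+); new bracket [5, 6]
m = 5.5, g(m) = -13.625 (−); new bracket [5.5, 6]
m = 5.75, g(m) = -6.5156 (−); new bracket [5.75, 6]
m = 5.875, g(m) = -2.4395 (−); new bracket [5.875, 6]
m = 5.9375, g(m) = -0.2659 (−); new bracket [5.9375, 6]
m = 5.96875, g(m) = 0.8554 (+); new bracket [5.9375, 5.96875]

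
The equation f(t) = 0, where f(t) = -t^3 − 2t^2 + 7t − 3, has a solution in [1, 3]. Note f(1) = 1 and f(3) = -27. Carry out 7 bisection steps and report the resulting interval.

midpoint 2: f = -5 < 0 → [1, 2]
midpoint 1.5: f = -0.375 < 0 → [1, 1.5]
midpoint 1.25: f = 0.671875 > 0 → [1.25, 1.5]
midpoint 1.375: f = 0.2441 > 0 → [1.375, 1.5]
midpoint 1.4375: f = -0.0408 < 0 → [1.375, 1.4375]
midpoint 1.40625: f = 0.1078 > 0 → [1.40625, 1.4375]
midpoint 1.421875: f = 0.035 > 0 → [1.421875, 1.4375]

[1.421875, 1.4375]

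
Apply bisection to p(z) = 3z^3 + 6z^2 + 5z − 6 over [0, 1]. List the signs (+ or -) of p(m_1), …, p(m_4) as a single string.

midpoint 0.5: p = -1.625 < 0 → [0.5, 1]
midpoint 0.75: p = 2.390625 > 0 → [0.5, 0.75]
midpoint 0.625: p = 0.201172 > 0 → [0.5, 0.625]
midpoint 0.5625: p = -0.7551 < 0 → [0.5625, 0.625]

-++-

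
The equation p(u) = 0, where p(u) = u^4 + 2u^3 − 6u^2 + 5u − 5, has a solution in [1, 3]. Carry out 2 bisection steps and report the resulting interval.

[1, 1.5]

u = 2 gives p = 13, positive; keep [1, 2]
u = 1.5 gives p = 0.8125, positive; keep [1, 1.5]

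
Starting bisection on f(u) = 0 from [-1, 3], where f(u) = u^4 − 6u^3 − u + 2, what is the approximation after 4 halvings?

0.75

f(1) = -4 < 0, so the root lies in [-1, 1]
f(0) = 2 > 0, so the root lies in [0, 1]
f(0.5) = 0.8125 > 0, so the root lies in [0.5, 1]
f(0.75) = -0.9648 < 0, so the root lies in [0.5, 0.75]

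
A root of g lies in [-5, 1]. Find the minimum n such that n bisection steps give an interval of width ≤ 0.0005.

14

Width after n steps is 6/2^n. Need 2^n ≥ 6/0.0005 = 12000.
2^13 = 8192 < 12000 ≤ 2^14 = 16384, so n = 14.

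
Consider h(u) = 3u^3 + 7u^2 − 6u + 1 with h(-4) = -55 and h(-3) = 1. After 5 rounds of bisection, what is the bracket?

[-3.03125, -3]

h(-3.5) = -20.875 < 0, so the root lies in [-3.5, -3]
h(-3.25) = -8.546875 < 0, so the root lies in [-3.25, -3]
h(-3.125) = -3.443359 < 0, so the root lies in [-3.125, -3]
h(-3.0625) = -1.1414 < 0, so the root lies in [-3.0625, -3]
h(-3.03125) = -0.0509 < 0, so the root lies in [-3.03125, -3]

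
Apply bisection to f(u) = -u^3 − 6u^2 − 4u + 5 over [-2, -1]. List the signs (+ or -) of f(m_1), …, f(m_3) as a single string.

+--

f(-1.5) = 0.875 > 0, so the root lies in [-2, -1.5]
f(-1.75) = -1.015625 < 0, so the root lies in [-1.75, -1.5]
f(-1.625) = -0.052734 < 0, so the root lies in [-1.625, -1.5]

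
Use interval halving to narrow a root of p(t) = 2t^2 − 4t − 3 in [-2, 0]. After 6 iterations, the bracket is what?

m = -1, p(m) = 3 (+); new bracket [-1, 0]
m = -0.5, p(m) = -0.5 (−); new bracket [-1, -0.5]
m = -0.75, p(m) = 1.125 (+); new bracket [-0.75, -0.5]
m = -0.625, p(m) = 0.2812 (+); new bracket [-0.625, -0.5]
m = -0.5625, p(m) = -0.1172 (−); new bracket [-0.625, -0.5625]
m = -0.59375, p(m) = 0.0801 (+); new bracket [-0.59375, -0.5625]

[-0.59375, -0.5625]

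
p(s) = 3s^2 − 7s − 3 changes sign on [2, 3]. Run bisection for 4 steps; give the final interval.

midpoint 2.5: p = -1.75 < 0 → [2.5, 3]
midpoint 2.75: p = 0.4375 > 0 → [2.5, 2.75]
midpoint 2.625: p = -0.703125 < 0 → [2.625, 2.75]
midpoint 2.6875: p = -0.1445 < 0 → [2.6875, 2.75]

[2.6875, 2.75]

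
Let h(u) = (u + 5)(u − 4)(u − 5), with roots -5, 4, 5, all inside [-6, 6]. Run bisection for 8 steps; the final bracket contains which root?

m = 0, h(m) = 100 (+); new bracket [-6, 0]
m = -3, h(m) = 112 (+); new bracket [-6, -3]
m = -4.5, h(m) = 40.375 (+); new bracket [-6, -4.5]
m = -5.25, h(m) = -23.7031 (−); new bracket [-5.25, -4.5]
m = -4.875, h(m) = 10.9551 (+); new bracket [-5.25, -4.875]
m = -5.0625, h(m) = -5.6995 (−); new bracket [-5.0625, -4.875]
m = -4.96875, h(m) = 2.794 (+); new bracket [-5.0625, -4.96875]
m = -5.015625, h(m) = -1.4109 (−); new bracket [-5.015625, -4.96875]

-5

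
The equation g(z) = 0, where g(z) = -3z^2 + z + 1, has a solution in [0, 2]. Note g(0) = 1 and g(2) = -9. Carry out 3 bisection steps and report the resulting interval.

[0.75, 1]

z = 1 gives g = -1, negative; keep [0, 1]
z = 0.5 gives g = 0.75, positive; keep [0.5, 1]
z = 0.75 gives g = 0.0625, positive; keep [0.75, 1]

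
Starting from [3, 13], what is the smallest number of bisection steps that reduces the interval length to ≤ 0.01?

Width after n steps is 10/2^n. Need 2^n ≥ 10/0.01 = 1000.
2^9 = 512 < 1000 ≤ 2^10 = 1024, so n = 10.

10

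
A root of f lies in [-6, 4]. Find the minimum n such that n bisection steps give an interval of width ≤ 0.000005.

Width after n steps is 10/2^n. Need 2^n ≥ 10/0.000005 = 2000000.
2^20 = 1048576 < 2000000 ≤ 2^21 = 2097152, so n = 21.

21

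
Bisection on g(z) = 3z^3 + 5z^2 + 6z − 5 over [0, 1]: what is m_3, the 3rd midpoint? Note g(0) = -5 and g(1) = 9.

0.625

midpoint 0.5: g = -0.375 < 0 → [0.5, 1]
midpoint 0.75: g = 3.578125 > 0 → [0.5, 0.75]
midpoint 0.625: g = 1.435547 > 0 → [0.5, 0.625]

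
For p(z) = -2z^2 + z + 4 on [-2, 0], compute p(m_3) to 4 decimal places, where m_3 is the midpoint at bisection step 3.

-0.3750

midpoint -1: p = 1 > 0 → [-2, -1]
midpoint -1.5: p = -2 < 0 → [-1.5, -1]
midpoint -1.25: p = -0.375 < 0 → [-1.25, -1]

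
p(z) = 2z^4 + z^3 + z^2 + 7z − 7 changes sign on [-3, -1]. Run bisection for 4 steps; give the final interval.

[-1.875, -1.75]

m = -2, p(m) = 7 (+); new bracket [-2, -1]
m = -1.5, p(m) = -8.5 (−); new bracket [-2, -1.5]
m = -1.75, p(m) = -2.789062 (−); new bracket [-2, -1.75]
m = -1.875, p(m) = 1.5181 (+); new bracket [-1.875, -1.75]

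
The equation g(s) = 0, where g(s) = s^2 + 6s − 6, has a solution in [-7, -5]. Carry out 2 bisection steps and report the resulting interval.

g(-6) = -6 < 0, so the root lies in [-7, -6]
g(-6.5) = -2.75 < 0, so the root lies in [-7, -6.5]

[-7, -6.5]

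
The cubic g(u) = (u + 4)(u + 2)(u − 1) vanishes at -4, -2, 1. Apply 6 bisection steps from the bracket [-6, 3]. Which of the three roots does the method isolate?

g(-1.5) = -3.125 < 0, so the root lies in [-1.5, 3]
g(0.75) = -3.265625 < 0, so the root lies in [0.75, 3]
g(1.875) = 19.919922 > 0, so the root lies in [0.75, 1.875]
g(1.3125) = 5.4993 > 0, so the root lies in [0.75, 1.3125]
g(1.03125) = 0.4766 > 0, so the root lies in [0.75, 1.03125]
g(0.890625) = -1.5462 < 0, so the root lies in [0.890625, 1.03125]

1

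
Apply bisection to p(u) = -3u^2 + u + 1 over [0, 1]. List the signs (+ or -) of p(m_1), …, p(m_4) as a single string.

++--

p(0.5) = 0.75 > 0, so the root lies in [0.5, 1]
p(0.75) = 0.0625 > 0, so the root lies in [0.75, 1]
p(0.875) = -0.421875 < 0, so the root lies in [0.75, 0.875]
p(0.8125) = -0.168 < 0, so the root lies in [0.75, 0.8125]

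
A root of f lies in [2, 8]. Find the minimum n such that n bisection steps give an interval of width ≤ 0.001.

Width after n steps is 6/2^n. Need 2^n ≥ 6/0.001 = 6000.
2^12 = 4096 < 6000 ≤ 2^13 = 8192, so n = 13.

13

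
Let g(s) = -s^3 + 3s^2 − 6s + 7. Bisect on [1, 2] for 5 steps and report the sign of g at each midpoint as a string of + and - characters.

++-+-

s = 1.5 gives g = 1.375, positive; keep [1.5, 2]
s = 1.75 gives g = 0.328125, positive; keep [1.75, 2]
s = 1.875 gives g = -0.294922, negative; keep [1.75, 1.875]
s = 1.8125 gives g = 0.0261, positive; keep [1.8125, 1.875]
s = 1.84375 gives g = -0.1319, negative; keep [1.8125, 1.84375]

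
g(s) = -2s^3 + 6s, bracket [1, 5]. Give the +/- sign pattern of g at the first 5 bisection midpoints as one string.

g(3) = -36 < 0, so the root lies in [1, 3]
g(2) = -4 < 0, so the root lies in [1, 2]
g(1.5) = 2.25 > 0, so the root lies in [1.5, 2]
g(1.75) = -0.2188 < 0, so the root lies in [1.5, 1.75]
g(1.625) = 1.168 > 0, so the root lies in [1.625, 1.75]

--+-+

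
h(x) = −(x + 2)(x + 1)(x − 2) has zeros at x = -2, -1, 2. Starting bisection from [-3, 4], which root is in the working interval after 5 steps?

2

midpoint 0.5: h = 5.625 > 0 → [0.5, 4]
midpoint 2.25: h = -3.453125 < 0 → [0.5, 2.25]
midpoint 1.375: h = 5.009766 > 0 → [1.375, 2.25]
midpoint 1.8125: h = 2.0105 > 0 → [1.8125, 2.25]
midpoint 2.03125: h = -0.3819 < 0 → [1.8125, 2.03125]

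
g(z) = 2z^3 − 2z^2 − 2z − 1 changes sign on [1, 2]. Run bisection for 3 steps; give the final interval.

z = 1.5 gives g = -1.75, negative; keep [1.5, 2]
z = 1.75 gives g = 0.09375, positive; keep [1.5, 1.75]
z = 1.625 gives g = -0.949219, negative; keep [1.625, 1.75]

[1.625, 1.75]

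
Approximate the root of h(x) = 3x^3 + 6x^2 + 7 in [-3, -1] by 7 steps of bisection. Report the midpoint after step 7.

-2.390625

m = -2, h(m) = 7 (+); new bracket [-3, -2]
m = -2.5, h(m) = -2.375 (−); new bracket [-2.5, -2]
m = -2.25, h(m) = 3.203125 (+); new bracket [-2.5, -2.25]
m = -2.375, h(m) = 0.6543 (+); new bracket [-2.5, -2.375]
m = -2.4375, h(m) = -0.7981 (−); new bracket [-2.4375, -2.375]
m = -2.40625, h(m) = -0.0566 (−); new bracket [-2.40625, -2.375]
m = -2.390625, h(m) = 0.3026 (+); new bracket [-2.40625, -2.390625]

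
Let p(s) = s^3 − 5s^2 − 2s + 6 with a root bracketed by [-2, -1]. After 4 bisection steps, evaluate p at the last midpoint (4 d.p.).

m = -1.5, p(m) = -5.625 (−); new bracket [-1.5, -1]
m = -1.25, p(m) = -1.265625 (−); new bracket [-1.25, -1]
m = -1.125, p(m) = 0.498047 (+); new bracket [-1.25, -1.125]
m = -1.1875, p(m) = -0.3503 (−); new bracket [-1.1875, -1.125]

-0.3503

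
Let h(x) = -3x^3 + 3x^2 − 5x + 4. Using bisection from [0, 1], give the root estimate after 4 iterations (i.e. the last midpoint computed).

x = 0.5 gives h = 1.875, positive; keep [0.5, 1]
x = 0.75 gives h = 0.671875, positive; keep [0.75, 1]
x = 0.875 gives h = -0.087891, negative; keep [0.75, 0.875]
x = 0.8125 gives h = 0.3088, positive; keep [0.8125, 0.875]

0.8125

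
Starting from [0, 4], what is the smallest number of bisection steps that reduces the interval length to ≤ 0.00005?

Width after n steps is 4/2^n. Need 2^n ≥ 4/0.00005 = 80000.
2^16 = 65536 < 80000 ≤ 2^17 = 131072, so n = 17.

17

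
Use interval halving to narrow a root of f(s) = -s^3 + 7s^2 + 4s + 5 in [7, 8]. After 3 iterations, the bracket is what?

[7.5, 7.625]

s = 7.5 gives f = 6.875, positive; keep [7.5, 8]
s = 7.75 gives f = -9.046875, negative; keep [7.5, 7.75]
s = 7.625 gives f = -0.837891, negative; keep [7.5, 7.625]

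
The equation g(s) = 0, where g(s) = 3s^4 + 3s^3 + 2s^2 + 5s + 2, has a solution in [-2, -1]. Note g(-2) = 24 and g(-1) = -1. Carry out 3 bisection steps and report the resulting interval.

g(-1.5) = 4.0625 > 0, so the root lies in [-1.5, -1]
g(-1.25) = 0.339844 > 0, so the root lies in [-1.25, -1]
g(-1.125) = -0.559814 < 0, so the root lies in [-1.25, -1.125]

[-1.25, -1.125]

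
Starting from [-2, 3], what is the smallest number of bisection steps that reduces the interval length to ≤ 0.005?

Width after n steps is 5/2^n. Need 2^n ≥ 5/0.005 = 1000.
2^9 = 512 < 1000 ≤ 2^10 = 1024, so n = 10.

10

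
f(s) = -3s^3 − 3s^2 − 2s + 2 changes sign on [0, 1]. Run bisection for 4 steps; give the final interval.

m = 0.5, f(m) = -0.125 (−); new bracket [0, 0.5]
m = 0.25, f(m) = 1.265625 (+); new bracket [0.25, 0.5]
m = 0.375, f(m) = 0.669922 (+); new bracket [0.375, 0.5]
m = 0.4375, f(m) = 0.2996 (+); new bracket [0.4375, 0.5]

[0.4375, 0.5]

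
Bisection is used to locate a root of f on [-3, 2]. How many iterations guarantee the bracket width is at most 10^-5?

19

Width after n steps is 5/2^n. Need 2^n ≥ 5/10^-5 = 500000.
2^18 = 262144 < 500000 ≤ 2^19 = 524288, so n = 19.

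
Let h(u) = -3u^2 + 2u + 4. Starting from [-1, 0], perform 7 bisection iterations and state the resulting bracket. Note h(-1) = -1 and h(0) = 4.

[-0.875, -0.8671875]

u = -0.5 gives h = 2.25, positive; keep [-1, -0.5]
u = -0.75 gives h = 0.8125, positive; keep [-1, -0.75]
u = -0.875 gives h = -0.046875, negative; keep [-0.875, -0.75]
u = -0.8125 gives h = 0.3945, positive; keep [-0.875, -0.8125]
u = -0.84375 gives h = 0.1768, positive; keep [-0.875, -0.84375]
u = -0.859375 gives h = 0.0657, positive; keep [-0.875, -0.859375]
u = -0.8671875 gives h = 0.0096, positive; keep [-0.875, -0.8671875]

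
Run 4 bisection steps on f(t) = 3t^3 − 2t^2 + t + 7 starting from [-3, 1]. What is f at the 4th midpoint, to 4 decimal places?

-3.2344

m = -1, f(m) = 1 (+); new bracket [-3, -1]
m = -2, f(m) = -27 (−); new bracket [-2, -1]
m = -1.5, f(m) = -9.125 (−); new bracket [-1.5, -1]
m = -1.25, f(m) = -3.2344 (−); new bracket [-1.25, -1]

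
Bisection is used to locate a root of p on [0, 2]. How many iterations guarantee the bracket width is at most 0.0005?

Width after n steps is 2/2^n. Need 2^n ≥ 2/0.0005 = 4000.
2^11 = 2048 < 4000 ≤ 2^12 = 4096, so n = 12.

12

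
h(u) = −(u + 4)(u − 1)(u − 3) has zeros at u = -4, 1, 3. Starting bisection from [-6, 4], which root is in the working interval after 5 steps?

midpoint -1: h = -24 < 0 → [-6, -1]
midpoint -3.5: h = -14.625 < 0 → [-6, -3.5]
midpoint -4.75: h = 33.421875 > 0 → [-4.75, -3.5]
midpoint -4.125: h = 4.5645 > 0 → [-4.125, -3.5]
midpoint -3.8125: h = -6.1472 < 0 → [-4.125, -3.8125]

-4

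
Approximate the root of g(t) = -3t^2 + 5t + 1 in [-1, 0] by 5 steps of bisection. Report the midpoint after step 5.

-0.15625

g(-0.5) = -2.25 < 0, so the root lies in [-0.5, 0]
g(-0.25) = -0.4375 < 0, so the root lies in [-0.25, 0]
g(-0.125) = 0.328125 > 0, so the root lies in [-0.25, -0.125]
g(-0.1875) = -0.043 < 0, so the root lies in [-0.1875, -0.125]
g(-0.15625) = 0.1455 > 0, so the root lies in [-0.1875, -0.15625]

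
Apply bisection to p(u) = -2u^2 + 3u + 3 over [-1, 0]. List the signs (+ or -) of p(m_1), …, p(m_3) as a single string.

u = -0.5 gives p = 1, positive; keep [-1, -0.5]
u = -0.75 gives p = -0.375, negative; keep [-0.75, -0.5]
u = -0.625 gives p = 0.34375, positive; keep [-0.75, -0.625]

+-+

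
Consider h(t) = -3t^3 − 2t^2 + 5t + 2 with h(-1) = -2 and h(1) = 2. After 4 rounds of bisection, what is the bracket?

h(0) = 2 > 0, so the root lies in [-1, 0]
h(-0.5) = -0.625 < 0, so the root lies in [-0.5, 0]
h(-0.25) = 0.671875 > 0, so the root lies in [-0.5, -0.25]
h(-0.375) = 0.002 > 0, so the root lies in [-0.5, -0.375]

[-0.5, -0.375]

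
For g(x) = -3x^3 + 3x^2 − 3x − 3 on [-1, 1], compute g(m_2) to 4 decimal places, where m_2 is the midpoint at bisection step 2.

x = 0 gives g = -3, negative; keep [-1, 0]
x = -0.5 gives g = -0.375, negative; keep [-1, -0.5]

-0.3750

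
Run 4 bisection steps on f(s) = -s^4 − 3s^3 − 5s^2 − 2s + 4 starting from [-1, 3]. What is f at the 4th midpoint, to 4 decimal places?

-1.8945

f(1) = -7 < 0, so the root lies in [-1, 1]
f(0) = 4 > 0, so the root lies in [0, 1]
f(0.5) = 1.3125 > 0, so the root lies in [0.5, 1]
f(0.75) = -1.8945 < 0, so the root lies in [0.5, 0.75]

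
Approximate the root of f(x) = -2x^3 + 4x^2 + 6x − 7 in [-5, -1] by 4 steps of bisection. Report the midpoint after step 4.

m = -3, f(m) = 65 (+); new bracket [-3, -1]
m = -2, f(m) = 13 (+); new bracket [-2, -1]
m = -1.5, f(m) = -0.25 (−); new bracket [-2, -1.5]
m = -1.75, f(m) = 5.4688 (+); new bracket [-1.75, -1.5]

-1.75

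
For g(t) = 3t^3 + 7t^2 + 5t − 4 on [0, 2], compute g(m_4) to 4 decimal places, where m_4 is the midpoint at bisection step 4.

m = 1, g(m) = 11 (+); new bracket [0, 1]
m = 0.5, g(m) = 0.625 (+); new bracket [0, 0.5]
m = 0.25, g(m) = -2.265625 (−); new bracket [0.25, 0.5]
m = 0.375, g(m) = -0.9824 (−); new bracket [0.375, 0.5]

-0.9824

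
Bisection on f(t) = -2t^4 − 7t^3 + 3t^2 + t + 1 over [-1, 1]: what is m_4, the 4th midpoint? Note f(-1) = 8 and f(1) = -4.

t = 0 gives f = 1, positive; keep [0, 1]
t = 0.5 gives f = 1.25, positive; keep [0.5, 1]
t = 0.75 gives f = -0.148438, negative; keep [0.5, 0.75]
t = 0.625 gives f = 0.7827, positive; keep [0.625, 0.75]

0.625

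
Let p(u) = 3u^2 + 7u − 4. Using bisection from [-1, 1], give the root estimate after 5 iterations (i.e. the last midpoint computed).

m = 0, p(m) = -4 (−); new bracket [0, 1]
m = 0.5, p(m) = 0.25 (+); new bracket [0, 0.5]
m = 0.25, p(m) = -2.0625 (−); new bracket [0.25, 0.5]
m = 0.375, p(m) = -0.9531 (−); new bracket [0.375, 0.5]
m = 0.4375, p(m) = -0.3633 (−); new bracket [0.4375, 0.5]

0.4375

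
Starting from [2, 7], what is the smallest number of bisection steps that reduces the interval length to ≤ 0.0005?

14

Width after n steps is 5/2^n. Need 2^n ≥ 5/0.0005 = 10000.
2^13 = 8192 < 10000 ≤ 2^14 = 16384, so n = 14.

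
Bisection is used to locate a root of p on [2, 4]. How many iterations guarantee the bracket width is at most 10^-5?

Width after n steps is 2/2^n. Need 2^n ≥ 2/10^-5 = 200000.
2^17 = 131072 < 200000 ≤ 2^18 = 262144, so n = 18.

18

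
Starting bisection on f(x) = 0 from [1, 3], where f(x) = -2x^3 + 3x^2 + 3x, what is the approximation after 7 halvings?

m = 2, f(m) = 2 (+); new bracket [2, 3]
m = 2.5, f(m) = -5 (−); new bracket [2, 2.5]
m = 2.25, f(m) = -0.84375 (−); new bracket [2, 2.25]
m = 2.125, f(m) = 0.7305 (+); new bracket [2.125, 2.25]
m = 2.1875, f(m) = -0.0171 (−); new bracket [2.125, 2.1875]
m = 2.15625, f(m) = 0.3664 (+); new bracket [2.15625, 2.1875]
m = 2.171875, f(m) = 0.1771 (+); new bracket [2.171875, 2.1875]

2.171875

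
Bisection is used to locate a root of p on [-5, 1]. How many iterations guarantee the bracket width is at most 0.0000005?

Width after n steps is 6/2^n. Need 2^n ≥ 6/0.0000005 = 12000000.
2^23 = 8388608 < 12000000 ≤ 2^24 = 16777216, so n = 24.

24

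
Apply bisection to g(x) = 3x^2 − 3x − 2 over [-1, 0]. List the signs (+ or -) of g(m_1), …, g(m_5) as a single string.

midpoint -0.5: g = 0.25 > 0 → [-0.5, 0]
midpoint -0.25: g = -1.0625 < 0 → [-0.5, -0.25]
midpoint -0.375: g = -0.453125 < 0 → [-0.5, -0.375]
midpoint -0.4375: g = -0.1133 < 0 → [-0.5, -0.4375]
midpoint -0.46875: g = 0.0654 > 0 → [-0.46875, -0.4375]

+---+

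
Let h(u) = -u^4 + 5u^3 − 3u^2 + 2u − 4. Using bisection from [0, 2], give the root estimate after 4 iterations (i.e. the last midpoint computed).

1.125

u = 1 gives h = -1, negative; keep [1, 2]
u = 1.5 gives h = 4.0625, positive; keep [1, 1.5]
u = 1.25 gives h = 1.136719, positive; keep [1, 1.25]
u = 1.125 gives h = -0.0295, negative; keep [1.125, 1.25]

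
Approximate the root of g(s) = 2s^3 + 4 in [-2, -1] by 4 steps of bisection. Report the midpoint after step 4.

-1.3125

midpoint -1.5: g = -2.75 < 0 → [-1.5, -1]
midpoint -1.25: g = 0.09375 > 0 → [-1.5, -1.25]
midpoint -1.375: g = -1.199219 < 0 → [-1.375, -1.25]
midpoint -1.3125: g = -0.522 < 0 → [-1.3125, -1.25]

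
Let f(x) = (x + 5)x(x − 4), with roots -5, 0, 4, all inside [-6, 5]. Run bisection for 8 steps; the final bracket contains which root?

midpoint -0.5: f = 10.125 > 0 → [-6, -0.5]
midpoint -3.25: f = 41.234375 > 0 → [-6, -3.25]
midpoint -4.625: f = 14.958984 > 0 → [-6, -4.625]
midpoint -5.3125: f = -15.4602 < 0 → [-5.3125, -4.625]
midpoint -4.96875: f = 1.3926 > 0 → [-5.3125, -4.96875]
midpoint -5.140625: f = -6.6078 < 0 → [-5.140625, -4.96875]
midpoint -5.0546875: f = -2.503 < 0 → [-5.0546875, -4.96875]
midpoint -5.01171875: f = -0.5293 < 0 → [-5.01171875, -4.96875]

-5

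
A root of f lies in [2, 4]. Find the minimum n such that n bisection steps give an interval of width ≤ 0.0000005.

Width after n steps is 2/2^n. Need 2^n ≥ 2/0.0000005 = 4000000.
2^21 = 2097152 < 4000000 ≤ 2^22 = 4194304, so n = 22.

22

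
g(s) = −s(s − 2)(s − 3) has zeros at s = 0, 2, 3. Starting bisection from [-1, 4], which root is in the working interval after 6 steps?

s = 1.5 gives g = -1.125, negative; keep [-1, 1.5]
s = 0.25 gives g = -1.203125, negative; keep [-1, 0.25]
s = -0.375 gives g = 3.005859, positive; keep [-0.375, 0.25]
s = -0.0625 gives g = 0.3948, positive; keep [-0.0625, 0.25]
s = 0.09375 gives g = -0.5194, negative; keep [-0.0625, 0.09375]
s = 0.015625 gives g = -0.0925, negative; keep [-0.0625, 0.015625]

0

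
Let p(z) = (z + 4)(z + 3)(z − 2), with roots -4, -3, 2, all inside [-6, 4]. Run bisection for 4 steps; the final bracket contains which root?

2

z = -1 gives p = -18, negative; keep [-1, 4]
z = 1.5 gives p = -12.375, negative; keep [1.5, 4]
z = 2.75 gives p = 29.109375, positive; keep [1.5, 2.75]
z = 2.125 gives p = 3.9238, positive; keep [1.5, 2.125]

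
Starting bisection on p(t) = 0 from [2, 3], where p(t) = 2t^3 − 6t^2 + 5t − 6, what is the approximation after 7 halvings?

2.4765625

midpoint 2.5: p = 0.25 > 0 → [2, 2.5]
midpoint 2.25: p = -2.34375 < 0 → [2.25, 2.5]
midpoint 2.375: p = -1.175781 < 0 → [2.375, 2.5]
midpoint 2.4375: p = -0.4966 < 0 → [2.4375, 2.5]
midpoint 2.46875: p = -0.1319 < 0 → [2.46875, 2.5]
midpoint 2.484375: p = 0.0569 > 0 → [2.46875, 2.484375]
midpoint 2.4765625: p = -0.0381 < 0 → [2.4765625, 2.484375]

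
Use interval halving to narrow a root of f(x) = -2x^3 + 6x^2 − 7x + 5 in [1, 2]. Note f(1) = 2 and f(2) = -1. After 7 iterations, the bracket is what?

[1.828125, 1.8359375]

m = 1.5, f(m) = 1.25 (+); new bracket [1.5, 2]
m = 1.75, f(m) = 0.40625 (+); new bracket [1.75, 2]
m = 1.875, f(m) = -0.214844 (−); new bracket [1.75, 1.875]
m = 1.8125, f(m) = 0.1147 (+); new bracket [1.8125, 1.875]
m = 1.84375, f(m) = -0.0451 (−); new bracket [1.8125, 1.84375]
m = 1.828125, f(m) = 0.036 (+); new bracket [1.828125, 1.84375]
m = 1.8359375, f(m) = -0.0042 (−); new bracket [1.828125, 1.8359375]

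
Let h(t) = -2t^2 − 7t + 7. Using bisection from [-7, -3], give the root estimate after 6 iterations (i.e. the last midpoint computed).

-4.3125

t = -5 gives h = -8, negative; keep [-5, -3]
t = -4 gives h = 3, positive; keep [-5, -4]
t = -4.5 gives h = -2, negative; keep [-4.5, -4]
t = -4.25 gives h = 0.625, positive; keep [-4.5, -4.25]
t = -4.375 gives h = -0.6562, negative; keep [-4.375, -4.25]
t = -4.3125 gives h = -0.0078, negative; keep [-4.3125, -4.25]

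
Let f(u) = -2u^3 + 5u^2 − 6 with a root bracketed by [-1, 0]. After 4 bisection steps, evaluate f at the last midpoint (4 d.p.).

0.0425

m = -0.5, f(m) = -4.5 (−); new bracket [-1, -0.5]
m = -0.75, f(m) = -2.34375 (−); new bracket [-1, -0.75]
m = -0.875, f(m) = -0.832031 (−); new bracket [-1, -0.875]
m = -0.9375, f(m) = 0.0425 (+); new bracket [-0.9375, -0.875]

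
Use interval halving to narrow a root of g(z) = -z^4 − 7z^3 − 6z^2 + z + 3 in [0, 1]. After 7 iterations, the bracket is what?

z = 0.5 gives g = 1.0625, positive; keep [0.5, 1]
z = 0.75 gives g = -2.894531, negative; keep [0.5, 0.75]
z = 0.625 gives g = -0.580322, negative; keep [0.5, 0.625]
z = 0.5625 gives g = 0.3181, positive; keep [0.5625, 0.625]
z = 0.59375 gives g = -0.111, negative; keep [0.5625, 0.59375]
z = 0.578125 gives g = 0.1085, positive; keep [0.578125, 0.59375]
z = 0.5859375 gives g = -0.00003, negative; keep [0.578125, 0.5859375]

[0.578125, 0.5859375]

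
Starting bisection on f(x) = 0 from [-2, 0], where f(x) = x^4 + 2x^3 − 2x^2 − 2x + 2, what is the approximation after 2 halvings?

-1.5

midpoint -1: f = 1 > 0 → [-2, -1]
midpoint -1.5: f = -1.1875 < 0 → [-1.5, -1]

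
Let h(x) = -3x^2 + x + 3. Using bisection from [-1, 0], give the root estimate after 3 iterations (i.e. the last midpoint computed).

midpoint -0.5: h = 1.75 > 0 → [-1, -0.5]
midpoint -0.75: h = 0.5625 > 0 → [-1, -0.75]
midpoint -0.875: h = -0.171875 < 0 → [-0.875, -0.75]

-0.875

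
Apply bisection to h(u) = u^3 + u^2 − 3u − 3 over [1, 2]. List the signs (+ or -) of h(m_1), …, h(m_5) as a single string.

-+---

h(1.5) = -1.875 < 0, so the root lies in [1.5, 2]
h(1.75) = 0.171875 > 0, so the root lies in [1.5, 1.75]
h(1.625) = -0.943359 < 0, so the root lies in [1.625, 1.75]
h(1.6875) = -0.4094 < 0, so the root lies in [1.6875, 1.75]
h(1.71875) = -0.1248 < 0, so the root lies in [1.71875, 1.75]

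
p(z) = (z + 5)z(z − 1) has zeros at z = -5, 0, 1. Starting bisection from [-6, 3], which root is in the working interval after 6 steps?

midpoint -1.5: p = 13.125 > 0 → [-6, -1.5]
midpoint -3.75: p = 22.265625 > 0 → [-6, -3.75]
midpoint -4.875: p = 3.580078 > 0 → [-6, -4.875]
midpoint -5.4375: p = -15.3142 < 0 → [-5.4375, -4.875]
midpoint -5.15625: p = -4.9599 < 0 → [-5.15625, -4.875]
midpoint -5.015625: p = -0.4714 < 0 → [-5.015625, -4.875]

-5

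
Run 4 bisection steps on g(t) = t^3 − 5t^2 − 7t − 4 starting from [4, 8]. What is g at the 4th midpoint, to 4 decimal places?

1.0781

m = 6, g(m) = -10 (−); new bracket [6, 8]
m = 7, g(m) = 45 (+); new bracket [6, 7]
m = 6.5, g(m) = 13.875 (+); new bracket [6, 6.5]
m = 6.25, g(m) = 1.0781 (+); new bracket [6, 6.25]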